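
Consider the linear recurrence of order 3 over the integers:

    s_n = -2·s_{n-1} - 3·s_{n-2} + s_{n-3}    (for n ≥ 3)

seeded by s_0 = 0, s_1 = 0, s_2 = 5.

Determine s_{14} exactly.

s_3 = -2·5 + -3·0 + 1·0 = -10
s_4 = -2·-10 + -3·5 + 1·0 = 5
s_5 = -2·5 + -3·-10 + 1·5 = 25
s_6 = -2·25 + -3·5 + 1·-10 = -75
s_7 = -2·-75 + -3·25 + 1·5 = 80
s_8 = -2·80 + -3·-75 + 1·25 = 90
s_9 = -2·90 + -3·80 + 1·-75 = -495
s_10 = -2·-495 + -3·90 + 1·80 = 800
s_11 = -2·800 + -3·-495 + 1·90 = -25
s_12 = -2·-25 + -3·800 + 1·-495 = -2845
s_13 = -2·-2845 + -3·-25 + 1·800 = 6565
s_14 = -2·6565 + -3·-2845 + 1·-25 = -4620

-4620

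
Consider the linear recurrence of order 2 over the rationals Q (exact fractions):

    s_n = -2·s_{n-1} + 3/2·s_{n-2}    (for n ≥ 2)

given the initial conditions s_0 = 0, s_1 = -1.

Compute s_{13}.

-4568017/64

s_2 = -2·-1 + 3/2·0 = 2
s_3 = -2·2 + 3/2·-1 = -11/2
s_4 = -2·-11/2 + 3/2·2 = 14
s_5 = -2·14 + 3/2·-11/2 = -145/4
s_6 = -2·-145/4 + 3/2·14 = 187/2
s_7 = -2·187/2 + 3/2·-145/4 = -1931/8
s_8 = -2·-1931/8 + 3/2·187/2 = 623
s_9 = -2·623 + 3/2·-1931/8 = -25729/16
s_10 = -2·-25729/16 + 3/2·623 = 33205/8
s_11 = -2·33205/8 + 3/2·-25729/16 = -342827/32
s_12 = -2·-342827/32 + 3/2·33205/8 = 221221/8
s_13 = -2·221221/8 + 3/2·-342827/32 = -4568017/64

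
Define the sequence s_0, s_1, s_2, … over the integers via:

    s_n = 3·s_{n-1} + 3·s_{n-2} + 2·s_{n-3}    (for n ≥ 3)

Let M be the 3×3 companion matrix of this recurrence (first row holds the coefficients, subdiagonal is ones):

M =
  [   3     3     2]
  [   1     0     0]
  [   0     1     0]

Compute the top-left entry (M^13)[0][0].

(M^13)[0][0] is the top entry after applying M 13 times to the unit state (1, 0, 0). Equivalently it is h_{15} for the auxiliary sequence (h_n) obeying the same recurrence with h_2 = 1 and h_i = 0 for 0 ≤ i < 2:
h_3 = 3·1 + 3·0 + 2·0 = 3
h_4 = 3·3 + 3·1 + 2·0 = 12
h_5 = 3·12 + 3·3 + 2·1 = 47
h_6 = 3·47 + 3·12 + 2·3 = 183
h_7 = 3·183 + 3·47 + 2·12 = 714
h_8 = 3·714 + 3·183 + 2·47 = 2785
h_9 = 3·2785 + 3·714 + 2·183 = 10863
h_10 = 3·10863 + 3·2785 + 2·714 = 42372
h_11 = 3·42372 + 3·10863 + 2·2785 = 165275
h_12 = 3·165275 + 3·42372 + 2·10863 = 644667
h_13 = 3·644667 + 3·165275 + 2·42372 = 2514570
h_14 = 3·2514570 + 3·644667 + 2·165275 = 9808261
h_15 = 3·9808261 + 3·2514570 + 2·644667 = 38257827

38257827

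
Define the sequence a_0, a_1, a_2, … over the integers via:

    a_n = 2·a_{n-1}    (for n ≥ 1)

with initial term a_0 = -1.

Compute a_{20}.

-1048576

a_1 = 2·-1 = -2
a_2 = 2·-2 = -4
a_3 = 2·-4 = -8
a_4 = 2·-8 = -16
a_5 = 2·-16 = -32
a_6 = 2·-32 = -64
a_7 = 2·-64 = -128
a_8 = 2·-128 = -256
a_9 = 2·-256 = -512
a_10 = 2·-512 = -1024
a_11 = 2·-1024 = -2048
a_12 = 2·-2048 = -4096
a_13 = 2·-4096 = -8192
a_14 = 2·-8192 = -16384
a_15 = 2·-16384 = -32768
a_16 = 2·-32768 = -65536
a_17 = 2·-65536 = -131072
a_18 = 2·-131072 = -262144
a_19 = 2·-262144 = -524288
a_20 = 2·-524288 = -1048576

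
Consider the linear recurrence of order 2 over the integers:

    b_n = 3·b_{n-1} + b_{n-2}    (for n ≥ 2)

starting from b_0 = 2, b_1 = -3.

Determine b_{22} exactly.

-172811825971

b_2 = 3·-3 + 1·2 = -7
b_3 = 3·-7 + 1·-3 = -24
b_4 = 3·-24 + 1·-7 = -79
b_5 = 3·-79 + 1·-24 = -261
b_6 = 3·-261 + 1·-79 = -862
b_7 = 3·-862 + 1·-261 = -2847
b_8 = 3·-2847 + 1·-862 = -9403
b_9 = 3·-9403 + 1·-2847 = -31056
b_10 = 3·-31056 + 1·-9403 = -102571
b_11 = 3·-102571 + 1·-31056 = -338769
b_12 = 3·-338769 + 1·-102571 = -1118878
b_13 = 3·-1118878 + 1·-338769 = -3695403
b_14 = 3·-3695403 + 1·-1118878 = -12205087
b_15 = 3·-12205087 + 1·-3695403 = -40310664
b_16 = 3·-40310664 + 1·-12205087 = -133137079
b_17 = 3·-133137079 + 1·-40310664 = -439721901
b_18 = 3·-439721901 + 1·-133137079 = -1452302782
b_19 = 3·-1452302782 + 1·-439721901 = -4796630247
b_20 = 3·-4796630247 + 1·-1452302782 = -15842193523
b_21 = 3·-15842193523 + 1·-4796630247 = -52323210816
b_22 = 3·-52323210816 + 1·-15842193523 = -172811825971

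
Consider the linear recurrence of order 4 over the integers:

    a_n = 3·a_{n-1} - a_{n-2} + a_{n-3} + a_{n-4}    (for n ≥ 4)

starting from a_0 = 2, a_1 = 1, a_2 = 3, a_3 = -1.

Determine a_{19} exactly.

a_4 = 3·-1 + -1·3 + 1·1 + 1·2 = -3
a_5 = 3·-3 + -1·-1 + 1·3 + 1·1 = -4
a_6 = 3·-4 + -1·-3 + 1·-1 + 1·3 = -7
a_7 = 3·-7 + -1·-4 + 1·-3 + 1·-1 = -21
a_8 = 3·-21 + -1·-7 + 1·-4 + 1·-3 = -63
a_9 = 3·-63 + -1·-21 + 1·-7 + 1·-4 = -179
a_10 = 3·-179 + -1·-63 + 1·-21 + 1·-7 = -502
a_11 = 3·-502 + -1·-179 + 1·-63 + 1·-21 = -1411
a_12 = 3·-1411 + -1·-502 + 1·-179 + 1·-63 = -3973
a_13 = 3·-3973 + -1·-1411 + 1·-502 + 1·-179 = -11189
a_14 = 3·-11189 + -1·-3973 + 1·-1411 + 1·-502 = -31507
a_15 = 3·-31507 + -1·-11189 + 1·-3973 + 1·-1411 = -88716
a_16 = 3·-88716 + -1·-31507 + 1·-11189 + 1·-3973 = -249803
a_17 = 3·-249803 + -1·-88716 + 1·-31507 + 1·-11189 = -703389
a_18 = 3·-703389 + -1·-249803 + 1·-88716 + 1·-31507 = -1980587
a_19 = 3·-1980587 + -1·-703389 + 1·-249803 + 1·-88716 = -5576891

-5576891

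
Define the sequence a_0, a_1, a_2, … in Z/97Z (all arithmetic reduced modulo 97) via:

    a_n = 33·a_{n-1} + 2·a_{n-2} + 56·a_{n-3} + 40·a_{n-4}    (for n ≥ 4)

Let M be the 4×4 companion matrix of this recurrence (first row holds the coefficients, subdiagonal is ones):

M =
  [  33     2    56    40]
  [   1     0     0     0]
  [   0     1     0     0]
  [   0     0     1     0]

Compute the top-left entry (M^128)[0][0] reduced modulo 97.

57

(M^128)[0][0] is the top entry after applying M 128 times to the unit state (1, 0, 0, 0). Equivalently it is h_{131} for the auxiliary sequence (h_n) obeying the same recurrence with h_3 = 1 and h_i = 0 for 0 ≤ i < 3:
h_4 = 33·1 + 2·0 + 56·0 + 40·0 = 33
h_5 = 33·33 + 2·1 + 56·0 + 40·0 = 24
h_6 = 33·24 + 2·33 + 56·1 + 40·0 = 41
h_7 = 33·41 + 2·24 + 56·33 + 40·1 = 88
h_8 = 33·88 + 2·41 + 56·24 + 40·33 = 24
h_9 = 33·24 + 2·88 + 56·41 + 40·24 = 53
Continuing the recurrence:
  h_10 = 23;  h_11 = 6;  h_12 = 1;  h_13 = 58;  h_14 = 68;  h_15 = 37
  h_16 = 86;  h_17 = 19;  h_18 = 62;  h_19 = 38;  h_20 = 62;  h_21 = 49
  h_22 = 44;  h_23 = 43;  h_24 = 38;  h_25 = 41;  h_26 = 68;  h_27 = 63
  h_28 = 17;  h_29 = 24;  h_30 = 90;  h_31 = 88;  h_32 = 64;  h_33 = 43
  h_34 = 84;  h_35 = 68;  h_36 = 8;  h_37 = 34;  h_38 = 61;  h_39 = 11
  h_40 = 90;  h_41 = 8;  h_42 = 8;  h_43 = 37;  h_44 = 47;  h_45 = 65
  h_46 = 72;  h_47 = 22;  h_48 = 85;  h_49 = 72;  h_50 = 62;  h_51 = 70
  h_52 = 69;  h_53 = 39;  h_54 = 65;  h_55 = 60;  h_56 = 70;  h_57 = 64
  h_58 = 64;  h_59 = 24;  h_60 = 29;  h_61 = 68;  h_62 = 95;  h_63 = 35
  h_64 = 8;  h_65 = 32;  h_66 = 42;  h_67 = 0;  h_68 = 62;  h_69 = 52
  h_70 = 28;  h_71 = 38;  h_72 = 9;  h_73 = 44;  h_74 = 62;  h_75 = 84
  h_76 = 94;  h_77 = 63;  h_78 = 42;  h_79 = 48;  h_80 = 32;  h_81 = 10
  h_82 = 9;  h_83 = 52;  h_84 = 82;  h_85 = 28;  h_86 = 92;  h_87 = 64
  h_88 = 63;  h_89 = 40;  h_90 = 77;  h_91 = 76;  h_92 = 50;  h_93 = 51
  h_94 = 1;  h_95 = 58;  h_96 = 79;  h_97 = 66;  h_98 = 95;  h_99 = 20
  h_100 = 43;  h_101 = 10;  h_102 = 1;  h_103 = 60;  h_104 = 91;  h_105 = 87
  h_106 = 51;  h_107 = 41;  h_108 = 73;  h_109 = 0;  h_110 = 20;  h_111 = 83
  h_112 = 73;  h_113 = 9;  h_114 = 71;  h_115 = 69;  h_116 = 23;  h_117 = 92
  h_118 = 86;  h_119 = 86;  h_120 = 61;  h_121 = 11;  h_122 = 11;  h_123 = 63
  h_124 = 16;  h_125 = 61;  h_126 = 96;  h_127 = 13;  h_128 = 21;  h_129 = 96
h_130 = 33·96 + 2·21 + 56·13 + 40·96 = 18
h_131 = 33·18 + 2·96 + 56·21 + 40·13 = 57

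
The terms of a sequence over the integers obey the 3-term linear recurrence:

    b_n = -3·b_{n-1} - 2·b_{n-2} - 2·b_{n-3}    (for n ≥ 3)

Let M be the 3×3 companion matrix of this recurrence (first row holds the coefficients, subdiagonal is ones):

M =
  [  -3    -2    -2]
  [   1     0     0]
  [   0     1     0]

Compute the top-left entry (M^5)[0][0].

(M^5)[0][0] is the top entry after applying M 5 times to the unit state (1, 0, 0). Equivalently it is h_{7} for the auxiliary sequence (h_n) obeying the same recurrence with h_2 = 1 and h_i = 0 for 0 ≤ i < 2:
h_3 = -3·1 + -2·0 + -2·0 = -3
h_4 = -3·-3 + -2·1 + -2·0 = 7
h_5 = -3·7 + -2·-3 + -2·1 = -17
h_6 = -3·-17 + -2·7 + -2·-3 = 43
h_7 = -3·43 + -2·-17 + -2·7 = -109

-109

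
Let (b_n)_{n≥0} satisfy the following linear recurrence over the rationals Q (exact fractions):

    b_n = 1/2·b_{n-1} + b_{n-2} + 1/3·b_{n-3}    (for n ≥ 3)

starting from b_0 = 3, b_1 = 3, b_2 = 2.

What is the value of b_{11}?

b_3 = 1/2·2 + 1·3 + 1/3·3 = 5
b_4 = 1/2·5 + 1·2 + 1/3·3 = 11/2
b_5 = 1/2·11/2 + 1·5 + 1/3·2 = 101/12
b_6 = 1/2·101/12 + 1·11/2 + 1/3·5 = 91/8
b_7 = 1/2·91/8 + 1·101/12 + 1/3·11/2 = 255/16
b_8 = 1/2·255/16 + 1·91/8 + 1/3·101/12 = 6379/288
b_9 = 1/2·6379/288 + 1·255/16 + 1/3·91/8 = 17743/576
b_10 = 1/2·17743/576 + 1·6379/288 + 1/3·255/16 = 49379/1152
b_11 = 1/2·49379/1152 + 1·17743/576 + 1/3·6379/288 = 412085/6912

412085/6912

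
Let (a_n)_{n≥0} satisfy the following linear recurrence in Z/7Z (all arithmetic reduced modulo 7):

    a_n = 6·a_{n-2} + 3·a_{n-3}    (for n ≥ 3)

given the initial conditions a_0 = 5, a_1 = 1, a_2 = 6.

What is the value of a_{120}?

6

a_3 = 0·6 + 6·1 + 3·5 = 0
a_4 = 0·0 + 6·6 + 3·1 = 4
a_5 = 0·4 + 6·0 + 3·6 = 4
a_6 = 0·4 + 6·4 + 3·0 = 3
a_7 = 0·3 + 6·4 + 3·4 = 1
a_8 = 0·1 + 6·3 + 3·4 = 2
a_9 = 0·2 + 6·1 + 3·3 = 1
a_10 = 0·1 + 6·2 + 3·1 = 1
a_11 = 0·1 + 6·1 + 3·2 = 5
a_12 = 0·5 + 6·1 + 3·1 = 2
a_13 = 0·2 + 6·5 + 3·1 = 5
a_14 = 0·5 + 6·2 + 3·5 = 6
a_15 = 0·6 + 6·5 + 3·2 = 1
a_16 = 0·1 + 6·6 + 3·5 = 2
a_17 = 0·2 + 6·1 + 3·6 = 3
a_18 = 0·3 + 6·2 + 3·1 = 1
a_19 = 0·1 + 6·3 + 3·2 = 3
a_20 = 0·3 + 6·1 + 3·3 = 1
a_21 = 0·1 + 6·3 + 3·1 = 0
a_22 = 0·0 + 6·1 + 3·3 = 1
a_23 = 0·1 + 6·0 + 3·1 = 3
a_24 = 0·3 + 6·1 + 3·0 = 6
a_25 = 0·6 + 6·3 + 3·1 = 0
a_26 = 0·0 + 6·6 + 3·3 = 3
a_27 = 0·3 + 6·0 + 3·6 = 4
a_28 = 0·4 + 6·3 + 3·0 = 4
a_29 = 0·4 + 6·4 + 3·3 = 5
a_30 = 0·5 + 6·4 + 3·4 = 1
a_31 = 0·1 + 6·5 + 3·4 = 0
a_32 = 0·0 + 6·1 + 3·5 = 0
a_33 = 0·0 + 6·0 + 3·1 = 3
a_34 = 0·3 + 6·0 + 3·0 = 0
a_35 = 0·0 + 6·3 + 3·0 = 4
a_36 = 0·4 + 6·0 + 3·3 = 2
a_37 = 0·2 + 6·4 + 3·0 = 3
a_38 = 0·3 + 6·2 + 3·4 = 3
a_39 = 0·3 + 6·3 + 3·2 = 3
a_40 = 0·3 + 6·3 + 3·3 = 6
a_41 = 0·6 + 6·3 + 3·3 = 6
a_42 = 0·6 + 6·6 + 3·3 = 3
a_43 = 0·3 + 6·6 + 3·6 = 5
a_44 = 0·5 + 6·3 + 3·6 = 1
a_45 = 0·1 + 6·5 + 3·3 = 4
a_46 = 0·4 + 6·1 + 3·5 = 0
a_47 = 0·0 + 6·4 + 3·1 = 6
a_48 = 0·6 + 6·0 + 3·4 = 5
a_49 = 0·5 + 6·6 + 3·0 = 1
a_50 = 0·1 + 6·5 + 3·6 = 6
(a_48, a_49, a_50) = (5, 1, 6) = (a_0, a_1, a_2), so the sequence has period 48.
120 ≡ 24 (mod 48), hence a_120 = a_24 = 6.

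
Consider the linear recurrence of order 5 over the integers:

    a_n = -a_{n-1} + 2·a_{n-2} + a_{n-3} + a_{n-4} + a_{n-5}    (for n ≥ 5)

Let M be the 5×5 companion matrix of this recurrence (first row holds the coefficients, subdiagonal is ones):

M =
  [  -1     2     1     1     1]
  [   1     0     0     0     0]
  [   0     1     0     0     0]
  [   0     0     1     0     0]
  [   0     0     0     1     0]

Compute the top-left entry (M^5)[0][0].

(M^5)[0][0] is the top entry after applying M 5 times to the unit state (1, 0, 0, 0, 0). Equivalently it is h_{9} for the auxiliary sequence (h_n) obeying the same recurrence with h_4 = 1 and h_i = 0 for 0 ≤ i < 4:
h_5 = -1·1 + 2·0 + 1·0 + 1·0 + 1·0 = -1
h_6 = -1·-1 + 2·1 + 1·0 + 1·0 + 1·0 = 3
h_7 = -1·3 + 2·-1 + 1·1 + 1·0 + 1·0 = -4
h_8 = -1·-4 + 2·3 + 1·-1 + 1·1 + 1·0 = 10
h_9 = -1·10 + 2·-4 + 1·3 + 1·-1 + 1·1 = -15

-15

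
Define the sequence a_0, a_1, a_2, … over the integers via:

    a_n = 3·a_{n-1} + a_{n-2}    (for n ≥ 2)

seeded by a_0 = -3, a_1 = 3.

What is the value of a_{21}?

a_2 = 3·3 + 1·-3 = 6
a_3 = 3·6 + 1·3 = 21
a_4 = 3·21 + 1·6 = 69
a_5 = 3·69 + 1·21 = 228
a_6 = 3·228 + 1·69 = 753
a_7 = 3·753 + 1·228 = 2487
a_8 = 3·2487 + 1·753 = 8214
a_9 = 3·8214 + 1·2487 = 27129
a_10 = 3·27129 + 1·8214 = 89601
a_11 = 3·89601 + 1·27129 = 295932
a_12 = 3·295932 + 1·89601 = 977397
a_13 = 3·977397 + 1·295932 = 3228123
a_14 = 3·3228123 + 1·977397 = 10661766
a_15 = 3·10661766 + 1·3228123 = 35213421
a_16 = 3·35213421 + 1·10661766 = 116302029
a_17 = 3·116302029 + 1·35213421 = 384119508
a_18 = 3·384119508 + 1·116302029 = 1268660553
a_19 = 3·1268660553 + 1·384119508 = 4190101167
a_20 = 3·4190101167 + 1·1268660553 = 13838964054
a_21 = 3·13838964054 + 1·4190101167 = 45706993329

45706993329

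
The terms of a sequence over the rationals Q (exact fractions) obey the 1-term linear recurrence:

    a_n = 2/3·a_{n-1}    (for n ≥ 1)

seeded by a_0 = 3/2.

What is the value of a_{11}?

a_1 = 2/3·3/2 = 1
a_2 = 2/3·1 = 2/3
a_3 = 2/3·2/3 = 4/9
a_4 = 2/3·4/9 = 8/27
a_5 = 2/3·8/27 = 16/81
a_6 = 2/3·16/81 = 32/243
a_7 = 2/3·32/243 = 64/729
a_8 = 2/3·64/729 = 128/2187
a_9 = 2/3·128/2187 = 256/6561
a_10 = 2/3·256/6561 = 512/19683
a_11 = 2/3·512/19683 = 1024/59049

1024/59049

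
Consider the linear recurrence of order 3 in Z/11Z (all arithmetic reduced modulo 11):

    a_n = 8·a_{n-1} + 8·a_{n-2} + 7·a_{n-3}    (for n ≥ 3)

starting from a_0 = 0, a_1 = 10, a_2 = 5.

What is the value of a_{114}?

5

a_3 = 8·5 + 8·10 + 7·0 = 10
a_4 = 8·10 + 8·5 + 7·10 = 3
a_5 = 8·3 + 8·10 + 7·5 = 7
a_6 = 8·7 + 8·3 + 7·10 = 7
a_7 = 8·7 + 8·7 + 7·3 = 1
a_8 = 8·1 + 8·7 + 7·7 = 3
a_9 = 8·3 + 8·1 + 7·7 = 4
a_10 = 8·4 + 8·3 + 7·1 = 8
a_11 = 8·8 + 8·4 + 7·3 = 7
a_12 = 8·7 + 8·8 + 7·4 = 5
a_13 = 8·5 + 8·7 + 7·8 = 9
a_14 = 8·9 + 8·5 + 7·7 = 7
a_15 = 8·7 + 8·9 + 7·5 = 9
a_16 = 8·9 + 8·7 + 7·9 = 4
a_17 = 8·4 + 8·9 + 7·7 = 10
a_18 = 8·10 + 8·4 + 7·9 = 10
a_19 = 8·10 + 8·10 + 7·4 = 1
a_20 = 8·1 + 8·10 + 7·10 = 4
a_21 = 8·4 + 8·1 + 7·10 = 0
a_22 = 8·0 + 8·4 + 7·1 = 6
a_23 = 8·6 + 8·0 + 7·4 = 10
a_24 = 8·10 + 8·6 + 7·0 = 7
a_25 = 8·7 + 8·10 + 7·6 = 2
a_26 = 8·2 + 8·7 + 7·10 = 10
a_27 = 8·10 + 8·2 + 7·7 = 2
a_28 = 8·2 + 8·10 + 7·2 = 0
a_29 = 8·0 + 8·2 + 7·10 = 9
a_30 = 8·9 + 8·0 + 7·2 = 9
a_31 = 8·9 + 8·9 + 7·0 = 1
a_32 = 8·1 + 8·9 + 7·9 = 0
a_33 = 8·0 + 8·1 + 7·9 = 5
a_34 = 8·5 + 8·0 + 7·1 = 3
a_35 = 8·3 + 8·5 + 7·0 = 9
a_36 = 8·9 + 8·3 + 7·5 = 10
a_37 = 8·10 + 8·9 + 7·3 = 8
a_38 = 8·8 + 8·10 + 7·9 = 9
a_39 = 8·9 + 8·8 + 7·10 = 8
a_40 = 8·8 + 8·9 + 7·8 = 5
a_41 = 8·5 + 8·8 + 7·9 = 2
a_42 = 8·2 + 8·5 + 7·8 = 2
a_43 = 8·2 + 8·2 + 7·5 = 1
a_44 = 8·1 + 8·2 + 7·2 = 5
a_45 = 8·5 + 8·1 + 7·2 = 7
a_46 = 8·7 + 8·5 + 7·1 = 4
a_47 = 8·4 + 8·7 + 7·5 = 2
a_48 = 8·2 + 8·4 + 7·7 = 9
a_49 = 8·9 + 8·2 + 7·4 = 6
a_50 = 8·6 + 8·9 + 7·2 = 2
a_51 = 8·2 + 8·6 + 7·9 = 6
a_52 = 8·6 + 8·2 + 7·6 = 7
a_53 = 8·7 + 8·6 + 7·2 = 8
a_54 = 8·8 + 8·7 + 7·6 = 8
a_55 = 8·8 + 8·8 + 7·7 = 1
a_56 = 8·1 + 8·8 + 7·8 = 7
a_57 = 8·7 + 8·1 + 7·8 = 10
a_58 = 8·10 + 8·7 + 7·1 = 0
a_59 = 8·0 + 8·10 + 7·7 = 8
a_60 = 8·8 + 8·0 + 7·10 = 2
a_61 = 8·2 + 8·8 + 7·0 = 3
a_62 = 8·3 + 8·2 + 7·8 = 8
a_63 = 8·8 + 8·3 + 7·2 = 3
a_64 = 8·3 + 8·8 + 7·3 = 10
a_65 = 8·10 + 8·3 + 7·8 = 6
a_66 = 8·6 + 8·10 + 7·3 = 6
a_67 = 8·6 + 8·6 + 7·10 = 1
a_68 = 8·1 + 8·6 + 7·6 = 10
a_69 = 8·10 + 8·1 + 7·6 = 9
a_70 = 8·9 + 8·10 + 7·1 = 5
a_71 = 8·5 + 8·9 + 7·10 = 6
a_72 = 8·6 + 8·5 + 7·9 = 8
a_73 = 8·8 + 8·6 + 7·5 = 4
a_74 = 8·4 + 8·8 + 7·6 = 6
a_75 = 8·6 + 8·4 + 7·8 = 4
a_76 = 8·4 + 8·6 + 7·4 = 9
a_77 = 8·9 + 8·4 + 7·6 = 3
a_78 = 8·3 + 8·9 + 7·4 = 3
a_79 = 8·3 + 8·3 + 7·9 = 1
a_80 = 8·1 + 8·3 + 7·3 = 9
a_81 = 8·9 + 8·1 + 7·3 = 2
a_82 = 8·2 + 8·9 + 7·1 = 7
a_83 = 8·7 + 8·2 + 7·9 = 3
a_84 = 8·3 + 8·7 + 7·2 = 6
a_85 = 8·6 + 8·3 + 7·7 = 0
a_86 = 8·0 + 8·6 + 7·3 = 3
a_87 = 8·3 + 8·0 + 7·6 = 0
a_88 = 8·0 + 8·3 + 7·0 = 2
a_89 = 8·2 + 8·0 + 7·3 = 4
a_90 = 8·4 + 8·2 + 7·0 = 4
a_91 = 8·4 + 8·4 + 7·2 = 1
a_92 = 8·1 + 8·4 + 7·4 = 2
a_93 = 8·2 + 8·1 + 7·4 = 8
a_94 = 8·8 + 8·2 + 7·1 = 10
a_95 = 8·10 + 8·8 + 7·2 = 4
a_96 = 8·4 + 8·10 + 7·8 = 3
a_97 = 8·3 + 8·4 + 7·10 = 5
a_98 = 8·5 + 8·3 + 7·4 = 4
a_99 = 8·4 + 8·5 + 7·3 = 5
a_100 = 8·5 + 8·4 + 7·5 = 8
a_101 = 8·8 + 8·5 + 7·4 = 0
a_102 = 8·0 + 8·8 + 7·5 = 0
a_103 = 8·0 + 8·0 + 7·8 = 1
a_104 = 8·1 + 8·0 + 7·0 = 8
a_105 = 8·8 + 8·1 + 7·0 = 6
a_106 = 8·6 + 8·8 + 7·1 = 9
a_107 = 8·9 + 8·6 + 7·8 = 0
a_108 = 8·0 + 8·9 + 7·6 = 4
a_109 = 8·4 + 8·0 + 7·9 = 7
a_110 = 8·7 + 8·4 + 7·0 = 0
a_111 = 8·0 + 8·7 + 7·4 = 7
a_112 = 8·7 + 8·0 + 7·7 = 6
a_113 = 8·6 + 8·7 + 7·0 = 5
a_114 = 8·5 + 8·6 + 7·7 = 5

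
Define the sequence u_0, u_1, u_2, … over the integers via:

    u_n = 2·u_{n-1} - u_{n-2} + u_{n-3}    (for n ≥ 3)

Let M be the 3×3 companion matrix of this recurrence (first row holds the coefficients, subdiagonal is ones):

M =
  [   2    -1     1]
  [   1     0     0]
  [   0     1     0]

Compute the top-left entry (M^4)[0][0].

9

(M^4)[0][0] is the top entry after applying M 4 times to the unit state (1, 0, 0). Equivalently it is h_{6} for the auxiliary sequence (h_n) obeying the same recurrence with h_2 = 1 and h_i = 0 for 0 ≤ i < 2:
h_3 = 2·1 + -1·0 + 1·0 = 2
h_4 = 2·2 + -1·1 + 1·0 = 3
h_5 = 2·3 + -1·2 + 1·1 = 5
h_6 = 2·5 + -1·3 + 1·2 = 9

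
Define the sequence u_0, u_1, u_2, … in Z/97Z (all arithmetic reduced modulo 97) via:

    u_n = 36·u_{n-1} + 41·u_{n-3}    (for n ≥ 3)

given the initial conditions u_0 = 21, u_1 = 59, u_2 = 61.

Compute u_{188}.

51

u_3 = 36·61 + 0·59 + 41·21 = 50
u_4 = 36·50 + 0·61 + 41·59 = 48
u_5 = 36·48 + 0·50 + 41·61 = 58
u_6 = 36·58 + 0·48 + 41·50 = 64
u_7 = 36·64 + 0·58 + 41·48 = 4
u_8 = 36·4 + 0·64 + 41·58 = 0
Continuing the recurrence:
  u_9 = 5;  u_10 = 53;  u_11 = 65;  u_12 = 23;  u_13 = 91;  u_14 = 24
  u_15 = 61;  u_16 = 10;  u_17 = 83;  u_18 = 57;  u_19 = 37;  u_20 = 79
  u_21 = 40;  u_22 = 47;  u_23 = 81;  u_24 = 94;  u_25 = 73;  u_26 = 32
  u_27 = 59;  u_28 = 73;  u_29 = 60;  u_30 = 20;  u_31 = 27;  u_32 = 37
  u_33 = 18;  u_34 = 9;  u_35 = 95;  u_36 = 84;  u_37 = 95;  u_38 = 40
  u_39 = 34;  u_40 = 75;  u_41 = 72;  u_42 = 9;  u_43 = 4;  u_44 = 89
  u_45 = 81;  u_46 = 73;  u_47 = 69;  u_48 = 82;  u_49 = 28;  u_50 = 54
  u_51 = 68;  u_52 = 7;  u_53 = 41;  u_54 = 93;  u_55 = 46;  u_56 = 39
  u_57 = 76;  u_58 = 63;  u_59 = 84;  u_60 = 29;  u_61 = 38;  u_62 = 59
  u_63 = 15;  u_64 = 61;  u_65 = 56;  u_66 = 12;  u_67 = 23;  u_68 = 20
  u_69 = 48;  u_70 = 52;  u_71 = 73;  u_72 = 37;  u_73 = 69;  u_74 = 45
  u_75 = 33;  u_76 = 40;  u_77 = 84;  u_78 = 12;  u_79 = 35;  u_80 = 48
  u_81 = 86;  u_82 = 69;  u_83 = 87;  u_84 = 62;  u_85 = 17;  u_86 = 8
  u_87 = 17;  u_88 = 48;  u_89 = 19;  u_90 = 23;  u_91 = 80;  u_92 = 70
  u_93 = 68;  u_94 = 5;  u_95 = 43;  u_96 = 68;  u_97 = 34;  u_98 = 77
  u_99 = 31;  u_100 = 85;  u_101 = 9;  u_102 = 43;  u_103 = 86;  u_104 = 70
  u_105 = 15;  u_106 = 89;  u_107 = 60;  u_108 = 59;  u_109 = 50;  u_110 = 89
  u_111 = 94;  u_112 = 2;  u_113 = 35;  u_114 = 70;  u_115 = 80;  u_116 = 47
  u_117 = 3;  u_118 = 90;  u_119 = 26;  u_120 = 89;  u_121 = 7;  u_122 = 57
  u_123 = 75;  u_124 = 77;  u_125 = 65;  u_126 = 80;  u_127 = 23;  u_128 = 1
  u_129 = 18;  u_130 = 39;  u_131 = 87;  u_132 = 87;  u_133 = 75;  u_134 = 59
  u_135 = 65;  u_136 = 80;  u_137 = 61;  u_138 = 11;  u_139 = 87;  u_140 = 7
  u_141 = 24;  u_142 = 66;  u_143 = 44;  u_144 = 46;  u_145 = 94;  u_146 = 47
  u_147 = 86;  u_148 = 63;  u_149 = 24;  u_150 = 25;  u_151 = 88;  u_152 = 78
  u_153 = 50;  u_154 = 73;  u_155 = 6;  u_156 = 35;  u_157 = 82;  u_158 = 94
  u_159 = 66;  u_160 = 15;  u_161 = 29;  u_162 = 64;  u_163 = 9;  u_164 = 58
  u_165 = 56;  u_166 = 57;  u_167 = 65;  u_168 = 77;  u_169 = 65;  u_170 = 58
  u_171 = 7;  u_172 = 7;  u_173 = 11;  u_174 = 4;  u_175 = 43;  u_176 = 59
  u_177 = 57;  u_178 = 32;  u_179 = 79;  u_180 = 40;  u_181 = 36;  u_182 = 73
  u_183 = 0;  u_184 = 21;  u_185 = 63;  u_186 = 37
u_187 = 36·37 + 0·63 + 41·21 = 59
u_188 = 36·59 + 0·37 + 41·63 = 51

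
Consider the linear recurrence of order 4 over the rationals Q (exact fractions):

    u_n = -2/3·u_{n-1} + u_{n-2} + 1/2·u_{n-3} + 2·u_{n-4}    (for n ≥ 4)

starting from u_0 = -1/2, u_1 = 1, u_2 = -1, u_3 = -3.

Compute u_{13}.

-20243323/314928

u_4 = -2/3·-3 + 1·-1 + 1/2·1 + 2·-1/2 = 1/2
u_5 = -2/3·1/2 + 1·-3 + 1/2·-1 + 2·1 = -11/6
u_6 = -2/3·-11/6 + 1·1/2 + 1/2·-3 + 2·-1 = -16/9
u_7 = -2/3·-16/9 + 1·-11/6 + 1/2·1/2 + 2·-3 = -691/108
u_8 = -2/3·-691/108 + 1·-16/9 + 1/2·-11/6 + 2·1/2 = 833/324
u_9 = -2/3·833/324 + 1·-691/108 + 1/2·-16/9 + 2·-11/6 = -12313/972
u_10 = -2/3·-12313/972 + 1·833/324 + 1/2·-691/108 + 2·-16/9 = 24853/5832
u_11 = -2/3·24853/5832 + 1·-12313/972 + 1/2·833/324 + 2·-691/108 = -472733/17496
u_12 = -2/3·-472733/17496 + 1·24853/5832 + 1/2·-12313/972 + 2·833/324 = 138323/6561
u_13 = -2/3·138323/6561 + 1·-472733/17496 + 1/2·24853/5832 + 2·-12313/972 = -20243323/314928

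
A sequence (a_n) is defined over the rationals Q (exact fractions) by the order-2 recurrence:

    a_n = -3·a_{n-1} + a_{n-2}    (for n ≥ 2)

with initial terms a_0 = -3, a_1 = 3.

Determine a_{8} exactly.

a_2 = -3·3 + 1·-3 = -12
a_3 = -3·-12 + 1·3 = 39
a_4 = -3·39 + 1·-12 = -129
a_5 = -3·-129 + 1·39 = 426
a_6 = -3·426 + 1·-129 = -1407
a_7 = -3·-1407 + 1·426 = 4647
a_8 = -3·4647 + 1·-1407 = -15348

-15348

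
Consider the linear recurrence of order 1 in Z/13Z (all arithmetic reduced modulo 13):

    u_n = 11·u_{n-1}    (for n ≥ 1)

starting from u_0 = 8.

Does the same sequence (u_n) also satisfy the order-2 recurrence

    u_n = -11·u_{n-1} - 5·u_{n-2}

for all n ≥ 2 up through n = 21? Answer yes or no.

Terms u_0..u_21: 8, 10, 6, 1, 11, 4, 5, 3, 7, 12, 2, 9, 8, 10, 6, 1, 11, 4, 5, 3, 7, 12
n=2: candidate gives 6, actual u_2 = 6 ✓
n=3: candidate gives 1, actual u_3 = 1 ✓
n=4: candidate gives 11, actual u_4 = 11 ✓
n=5: candidate gives 4, actual u_5 = 4 ✓
n=6: candidate gives 5, actual u_6 = 5 ✓
n=7: candidate gives 3, actual u_7 = 3 ✓
n=8: candidate gives 7, actual u_8 = 7 ✓
n=9: candidate gives 12, actual u_9 = 12 ✓
n=10: candidate gives 2, actual u_10 = 2 ✓
n=11: candidate gives 9, actual u_11 = 9 ✓
n=12: candidate gives 8, actual u_12 = 8 ✓
n=13: candidate gives 10, actual u_13 = 10 ✓
n=14: candidate gives 6, actual u_14 = 6 ✓
n=15: candidate gives 1, actual u_15 = 1 ✓
n=16: candidate gives 11, actual u_16 = 11 ✓
n=17: candidate gives 4, actual u_17 = 4 ✓
n=18: candidate gives 5, actual u_18 = 5 ✓
n=19: candidate gives 3, actual u_19 = 3 ✓
n=20: candidate gives 7, actual u_20 = 7 ✓
n=21: candidate gives 12, actual u_21 = 12 ✓

yes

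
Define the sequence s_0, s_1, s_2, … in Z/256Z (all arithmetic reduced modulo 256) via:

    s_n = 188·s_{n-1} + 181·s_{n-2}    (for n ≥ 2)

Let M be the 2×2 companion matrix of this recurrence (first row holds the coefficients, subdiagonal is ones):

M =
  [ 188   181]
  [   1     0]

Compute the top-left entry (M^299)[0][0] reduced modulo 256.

(M^299)[0][0] is the top entry after applying M 299 times to the unit state (1, 0). Equivalently it is h_{300} for the auxiliary sequence (h_n) obeying the same recurrence with h_1 = 1 and h_i = 0 for 0 ≤ i < 1:
h_2 = 188·1 + 181·0 = 188
h_3 = 188·188 + 181·1 = 197
h_4 = 188·197 + 181·188 = 152
h_5 = 188·152 + 181·197 = 233
h_6 = 188·233 + 181·152 = 148
h_7 = 188·148 + 181·233 = 109
h_8 = 188·109 + 181·148 = 176
h_9 = 188·176 + 181·109 = 81
h_10 = 188·81 + 181·176 = 236
h_11 = 188·236 + 181·81 = 149
h_12 = 188·149 + 181·236 = 72
h_13 = 188·72 + 181·149 = 57
h_14 = 188·57 + 181·72 = 196
h_15 = 188·196 + 181·57 = 61
h_16 = 188·61 + 181·196 = 96
h_17 = 188·96 + 181·61 = 161
h_18 = 188·161 + 181·96 = 28
h_19 = 188·28 + 181·161 = 101
h_20 = 188·101 + 181·28 = 248
h_21 = 188·248 + 181·101 = 137
h_22 = 188·137 + 181·248 = 244
h_23 = 188·244 + 181·137 = 13
h_24 = 188·13 + 181·244 = 16
h_25 = 188·16 + 181·13 = 241
h_26 = 188·241 + 181·16 = 76
h_27 = 188·76 + 181·241 = 53
h_28 = 188·53 + 181·76 = 168
h_29 = 188·168 + 181·53 = 217
h_30 = 188·217 + 181·168 = 36
h_31 = 188·36 + 181·217 = 221
h_32 = 188·221 + 181·36 = 192
h_33 = 188·192 + 181·221 = 65
h_34 = 188·65 + 181·192 = 124
h_35 = 188·124 + 181·65 = 5
h_36 = 188·5 + 181·124 = 88
h_37 = 188·88 + 181·5 = 41
h_38 = 188·41 + 181·88 = 84
h_39 = 188·84 + 181·41 = 173
h_40 = 188·173 + 181·84 = 112
h_41 = 188·112 + 181·173 = 145
h_42 = 188·145 + 181·112 = 172
h_43 = 188·172 + 181·145 = 213
h_44 = 188·213 + 181·172 = 8
h_45 = 188·8 + 181·213 = 121
h_46 = 188·121 + 181·8 = 132
h_47 = 188·132 + 181·121 = 125
h_48 = 188·125 + 181·132 = 32
h_49 = 188·32 + 181·125 = 225
h_50 = 188·225 + 181·32 = 220
h_51 = 188·220 + 181·225 = 165
h_52 = 188·165 + 181·220 = 184
h_53 = 188·184 + 181·165 = 201
h_54 = 188·201 + 181·184 = 180
h_55 = 188·180 + 181·201 = 77
h_56 = 188·77 + 181·180 = 208
h_57 = 188·208 + 181·77 = 49
h_58 = 188·49 + 181·208 = 12
h_59 = 188·12 + 181·49 = 117
h_60 = 188·117 + 181·12 = 104
h_61 = 188·104 + 181·117 = 25
h_62 = 188·25 + 181·104 = 228
h_63 = 188·228 + 181·25 = 29
h_64 = 188·29 + 181·228 = 128
h_65 = 188·128 + 181·29 = 129
h_66 = 188·129 + 181·128 = 60
h_67 = 188·60 + 181·129 = 69
h_68 = 188·69 + 181·60 = 24
h_69 = 188·24 + 181·69 = 105
h_70 = 188·105 + 181·24 = 20
h_71 = 188·20 + 181·105 = 237
h_72 = 188·237 + 181·20 = 48
h_73 = 188·48 + 181·237 = 209
h_74 = 188·209 + 181·48 = 108
h_75 = 188·108 + 181·209 = 21
h_76 = 188·21 + 181·108 = 200
h_77 = 188·200 + 181·21 = 185
h_78 = 188·185 + 181·200 = 68
h_79 = 188·68 + 181·185 = 189
h_80 = 188·189 + 181·68 = 224
h_81 = 188·224 + 181·189 = 33
h_82 = 188·33 + 181·224 = 156
h_83 = 188·156 + 181·33 = 229
h_84 = 188·229 + 181·156 = 120
h_85 = 188·120 + 181·229 = 9
h_86 = 188·9 + 181·120 = 116
h_87 = 188·116 + 181·9 = 141
h_88 = 188·141 + 181·116 = 144
h_89 = 188·144 + 181·141 = 113
h_90 = 188·113 + 181·144 = 204
h_91 = 188·204 + 181·113 = 181
h_92 = 188·181 + 181·204 = 40
h_93 = 188·40 + 181·181 = 89
h_94 = 188·89 + 181·40 = 164
h_95 = 188·164 + 181·89 = 93
h_96 = 188·93 + 181·164 = 64
h_97 = 188·64 + 181·93 = 193
h_98 = 188·193 + 181·64 = 252
h_99 = 188·252 + 181·193 = 133
h_100 = 188·133 + 181·252 = 216
h_101 = 188·216 + 181·133 = 169
h_102 = 188·169 + 181·216 = 212
h_103 = 188·212 + 181·169 = 45
h_104 = 188·45 + 181·212 = 240
h_105 = 188·240 + 181·45 = 17
h_106 = 188·17 + 181·240 = 44
h_107 = 188·44 + 181·17 = 85
h_108 = 188·85 + 181·44 = 136
h_109 = 188·136 + 181·85 = 249
h_110 = 188·249 + 181·136 = 4
h_111 = 188·4 + 181·249 = 253
h_112 = 188·253 + 181·4 = 160
h_113 = 188·160 + 181·253 = 97
h_114 = 188·97 + 181·160 = 92
h_115 = 188·92 + 181·97 = 37
h_116 = 188·37 + 181·92 = 56
h_117 = 188·56 + 181·37 = 73
h_118 = 188·73 + 181·56 = 52
h_119 = 188·52 + 181·73 = 205
h_120 = 188·205 + 181·52 = 80
h_121 = 188·80 + 181·205 = 177
h_122 = 188·177 + 181·80 = 140
h_123 = 188·140 + 181·177 = 245
h_124 = 188·245 + 181·140 = 232
h_125 = 188·232 + 181·245 = 153
h_126 = 188·153 + 181·232 = 100
h_127 = 188·100 + 181·153 = 157
h_128 = 188·157 + 181·100 = 0
h_129 = 188·0 + 181·157 = 1
(h_128, h_129) = (0, 1) = (h_0, h_1), so the sequence has period 128.
300 ≡ 44 (mod 128), hence h_300 = h_44 = 8.

8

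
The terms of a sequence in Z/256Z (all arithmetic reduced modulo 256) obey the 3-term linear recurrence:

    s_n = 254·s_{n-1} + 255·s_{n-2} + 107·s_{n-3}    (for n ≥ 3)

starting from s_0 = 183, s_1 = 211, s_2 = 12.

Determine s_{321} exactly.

s_3 = 254·12 + 255·211 + 107·183 = 146
s_4 = 254·146 + 255·12 + 107·211 = 1
s_5 = 254·1 + 255·146 + 107·12 = 112
s_6 = 254·112 + 255·1 + 107·146 = 37
s_7 = 254·37 + 255·112 + 107·1 = 177
s_8 = 254·177 + 255·37 + 107·112 = 73
Continuing the recurrence:
  s_9 = 52;  s_10 = 74;  s_11 = 187;  s_12 = 252;  s_13 = 59;  s_14 = 183
  s_15 = 171;  s_16 = 156;  s_17 = 154;  s_18 = 169;  s_19 = 72;  s_20 = 37
  s_21 = 17;  s_22 = 209;  s_23 = 196;  s_24 = 194;  s_25 = 19;  s_26 = 4
  s_27 = 251;  s_28 = 247;  s_29 = 195;  s_30 = 108;  s_31 = 162;  s_32 = 209
  s_33 = 224;  s_34 = 37;  s_35 = 49;  s_36 = 25;  s_37 = 20;  s_38 = 58
  s_39 = 235;  s_40 = 76;  s_41 = 187;  s_42 = 119;  s_43 = 27;  s_44 = 124
  s_45 = 170;  s_46 = 121;  s_47 = 56;  s_48 = 37;  s_49 = 17;  s_50 = 33
  s_51 = 36;  s_52 = 178;  s_53 = 67;  s_54 = 212;  s_55 = 123;  s_56 = 55
  s_57 = 179;  s_58 = 204;  s_59 = 178;  s_60 = 161;  s_61 = 80;  s_62 = 37
  s_63 = 177;  s_64 = 233;  s_65 = 244;  s_66 = 42;  s_67 = 27;  s_68 = 156
  s_69 = 59;  s_70 = 55;  s_71 = 139;  s_72 = 92;  s_73 = 186;  s_74 = 73
  s_75 = 40;  s_76 = 37;  s_77 = 17;  s_78 = 113;  s_79 = 132;  s_80 = 162
  s_81 = 115;  s_82 = 164;  s_83 = 251;  s_84 = 119;  s_85 = 163;  s_86 = 44
  s_87 = 194;  s_88 = 113;  s_89 = 192;  s_90 = 37;  s_91 = 49;  s_92 = 185
  s_93 = 212;  s_94 = 26;  s_95 = 75;  s_96 = 236;  s_97 = 187;  s_98 = 247
  s_99 = 251;  s_100 = 60;  s_101 = 202;  s_102 = 25;  s_103 = 24;  s_104 = 37
  s_105 = 17;  s_106 = 193;  s_107 = 228;  s_108 = 146;  s_109 = 163;  s_110 = 116
  s_111 = 123;  s_112 = 183;  s_113 = 147;  s_114 = 140;  s_115 = 210;  s_116 = 65
  s_117 = 48;  s_118 = 37;  s_119 = 177;  s_120 = 137;  s_121 = 180;  s_122 = 10
  s_123 = 123;  s_124 = 60;  s_125 = 59;  s_126 = 183;  s_127 = 107;  s_128 = 28
  s_129 = 218;  s_130 = 233;  s_131 = 8;  s_132 = 37;  s_133 = 17;  s_134 = 17
  s_135 = 68;  s_136 = 130;  s_137 = 211;  s_138 = 68;  s_139 = 251;  s_140 = 247
  s_141 = 131;  s_142 = 236;  s_143 = 226;  s_144 = 17;  s_145 = 160;  s_146 = 37
  s_147 = 49;  s_148 = 89;  s_149 = 148;  s_150 = 250;  s_151 = 171;  s_152 = 140
  s_153 = 187;  s_154 = 119;  s_155 = 219;  s_156 = 252;  s_157 = 234;  s_158 = 185
  s_159 = 248;  s_160 = 37;  s_161 = 17;  s_162 = 97;  s_163 = 164;  s_164 = 114
  s_165 = 3;  s_166 = 20;  s_167 = 123;  s_168 = 55;  s_169 = 115;  s_170 = 76
  s_171 = 242;  s_172 = 225;  s_173 = 16;  s_174 = 37;  s_175 = 177;  s_176 = 41
  s_177 = 116;  s_178 = 234;  s_179 = 219;  s_180 = 220;  s_181 = 59;  s_182 = 55
  s_183 = 75;  s_184 = 220;  s_185 = 250;  s_186 = 137;  s_187 = 232;  s_188 = 37
  s_189 = 17;  s_190 = 177;  s_191 = 4;  s_192 = 98;  s_193 = 51;  s_194 = 228
  s_195 = 251;  s_196 = 119;  s_197 = 99;  s_198 = 172;  s_199 = 2;  s_200 = 177
  s_201 = 128;  s_202 = 37;  s_203 = 49;  s_204 = 249;  s_205 = 84;  s_206 = 218
  s_207 = 11;  s_208 = 44;  s_209 = 187;  s_210 = 247;  s_211 = 187;  s_212 = 188
  s_213 = 10;  s_214 = 89;  s_215 = 216;  s_216 = 37;  s_217 = 17;  s_218 = 1
  s_219 = 100;  s_220 = 82;  s_221 = 99;  s_222 = 180;  s_223 = 123;  s_224 = 183
  s_225 = 83;  s_226 = 12;  s_227 = 18;  s_228 = 129;  s_229 = 240;  s_230 = 37
  s_231 = 177;  s_232 = 201;  s_233 = 52;  s_234 = 202;  s_235 = 59;  s_236 = 124
  s_237 = 59;  s_238 = 183;  s_239 = 43;  s_240 = 156;  s_241 = 26;  s_242 = 41
  s_243 = 200;  s_244 = 37;  s_245 = 17;  s_246 = 81;  s_247 = 196;  s_248 = 66
  s_249 = 147;  s_250 = 132;  s_251 = 251;  s_252 = 247;  s_253 = 67;  s_254 = 108
  s_255 = 34;  s_256 = 81;  s_257 = 96;  s_258 = 37;  s_259 = 49;  s_260 = 153
  s_261 = 20;  s_262 = 186;  s_263 = 107;  s_264 = 204;  s_265 = 187;  s_266 = 119
  s_267 = 155;  s_268 = 124;  s_269 = 42;  s_270 = 249;  s_271 = 184;  s_272 = 37
  s_273 = 17;  s_274 = 161;  s_275 = 36;  s_276 = 50;  s_277 = 195;  s_278 = 84
  s_279 = 123;  s_280 = 55;  s_281 = 51;  s_282 = 204;  s_283 = 50;  s_284 = 33
  s_285 = 208;  s_286 = 37;  s_287 = 177;  s_288 = 105;  s_289 = 244;  s_290 = 170
  s_291 = 155;  s_292 = 28;  s_293 = 59;  s_294 = 55;  s_295 = 11;  s_296 = 92
  s_297 = 58;  s_298 = 201;  s_299 = 168;  s_300 = 37;  s_301 = 17;  s_302 = 241
  s_303 = 132;  s_304 = 34;  s_305 = 243;  s_306 = 36;  s_307 = 251;  s_308 = 119
  s_309 = 35;  s_310 = 44;  s_311 = 66;  s_312 = 241;  s_313 = 64;  s_314 = 37
  s_315 = 49;  s_316 = 57;  s_317 = 212;  s_318 = 154;  s_319 = 203
s_320 = 254·203 + 255·154 + 107·212 = 108
s_321 = 254·108 + 255·203 + 107·154 = 187

187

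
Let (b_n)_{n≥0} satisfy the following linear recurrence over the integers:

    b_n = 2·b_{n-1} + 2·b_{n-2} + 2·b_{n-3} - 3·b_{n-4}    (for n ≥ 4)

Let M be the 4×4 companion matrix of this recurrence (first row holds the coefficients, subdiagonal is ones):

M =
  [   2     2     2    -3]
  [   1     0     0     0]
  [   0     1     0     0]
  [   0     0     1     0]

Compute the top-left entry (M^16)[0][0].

(M^16)[0][0] is the top entry after applying M 16 times to the unit state (1, 0, 0, 0). Equivalently it is h_{19} for the auxiliary sequence (h_n) obeying the same recurrence with h_3 = 1 and h_i = 0 for 0 ≤ i < 3:
h_4 = 2·1 + 2·0 + 2·0 + -3·0 = 2
h_5 = 2·2 + 2·1 + 2·0 + -3·0 = 6
h_6 = 2·6 + 2·2 + 2·1 + -3·0 = 18
h_7 = 2·18 + 2·6 + 2·2 + -3·1 = 49
h_8 = 2·49 + 2·18 + 2·6 + -3·2 = 140
h_9 = 2·140 + 2·49 + 2·18 + -3·6 = 396
h_10 = 2·396 + 2·140 + 2·49 + -3·18 = 1116
h_11 = 2·1116 + 2·396 + 2·140 + -3·49 = 3157
h_12 = 2·3157 + 2·1116 + 2·396 + -3·140 = 8918
h_13 = 2·8918 + 2·3157 + 2·1116 + -3·396 = 25194
h_14 = 2·25194 + 2·8918 + 2·3157 + -3·1116 = 71190
h_15 = 2·71190 + 2·25194 + 2·8918 + -3·3157 = 201133
h_16 = 2·201133 + 2·71190 + 2·25194 + -3·8918 = 568280
h_17 = 2·568280 + 2·201133 + 2·71190 + -3·25194 = 1605624
h_18 = 2·1605624 + 2·568280 + 2·201133 + -3·71190 = 4536504
h_19 = 2·4536504 + 2·1605624 + 2·568280 + -3·201133 = 12817417

12817417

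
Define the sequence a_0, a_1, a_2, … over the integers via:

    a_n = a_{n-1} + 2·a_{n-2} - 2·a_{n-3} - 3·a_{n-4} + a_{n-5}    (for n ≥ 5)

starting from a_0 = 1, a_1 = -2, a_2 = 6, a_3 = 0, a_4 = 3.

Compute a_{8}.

a_5 = 1·3 + 2·0 + -2·6 + -3·-2 + 1·1 = -2
a_6 = 1·-2 + 2·3 + -2·0 + -3·6 + 1·-2 = -16
a_7 = 1·-16 + 2·-2 + -2·3 + -3·0 + 1·6 = -20
a_8 = 1·-20 + 2·-16 + -2·-2 + -3·3 + 1·0 = -57

-57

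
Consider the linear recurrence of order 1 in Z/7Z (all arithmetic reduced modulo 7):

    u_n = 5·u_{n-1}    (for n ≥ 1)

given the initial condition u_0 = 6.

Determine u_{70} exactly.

u_1 = 5·6 = 2
u_2 = 5·2 = 3
u_3 = 5·3 = 1
u_4 = 5·1 = 5
u_5 = 5·5 = 4
u_6 = 5·4 = 6
(u_6) = (6) = (u_0), so the sequence has period 6.
70 ≡ 4 (mod 6), hence u_70 = u_4 = 5.

5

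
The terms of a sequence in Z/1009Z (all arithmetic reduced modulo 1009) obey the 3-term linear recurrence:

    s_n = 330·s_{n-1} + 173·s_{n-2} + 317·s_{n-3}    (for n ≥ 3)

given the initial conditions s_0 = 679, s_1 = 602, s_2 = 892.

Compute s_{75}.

90

s_3 = 330·892 + 173·602 + 317·679 = 277
s_4 = 330·277 + 173·892 + 317·602 = 672
s_5 = 330·672 + 173·277 + 317·892 = 522
s_6 = 330·522 + 173·672 + 317·277 = 977
s_7 = 330·977 + 173·522 + 317·672 = 160
s_8 = 330·160 + 173·977 + 317·522 = 848
s_9 = 330·848 + 173·160 + 317·977 = 730
s_10 = 330·730 + 173·848 + 317·160 = 418
s_11 = 330·418 + 173·730 + 317·848 = 294
s_12 = 330·294 + 173·418 + 317·730 = 171
s_13 = 330·171 + 173·294 + 317·418 = 665
s_14 = 330·665 + 173·171 + 317·294 = 180
s_15 = 330·180 + 173·665 + 317·171 = 618
s_16 = 330·618 + 173·180 + 317·665 = 916
s_17 = 330·916 + 173·618 + 317·180 = 96
s_18 = 330·96 + 173·916 + 317·618 = 616
s_19 = 330·616 + 173·96 + 317·916 = 715
s_20 = 330·715 + 173·616 + 317·96 = 629
s_21 = 330·629 + 173·715 + 317·616 = 848
s_22 = 330·848 + 173·629 + 317·715 = 831
s_23 = 330·831 + 173·848 + 317·629 = 801
s_24 = 330·801 + 173·831 + 317·848 = 879
s_25 = 330·879 + 173·801 + 317·831 = 905
s_26 = 330·905 + 173·879 + 317·801 = 352
s_27 = 330·352 + 173·905 + 317·879 = 454
s_28 = 330·454 + 173·352 + 317·905 = 164
s_29 = 330·164 + 173·454 + 317·352 = 68
s_30 = 330·68 + 173·164 + 317·454 = 1002
s_31 = 330·1002 + 173·68 + 317·164 = 902
s_32 = 330·902 + 173·1002 + 317·68 = 170
s_33 = 330·170 + 173·902 + 317·1002 = 55
s_34 = 330·55 + 173·170 + 317·902 = 524
s_35 = 330·524 + 173·55 + 317·170 = 219
s_36 = 330·219 + 173·524 + 317·55 = 755
s_37 = 330·755 + 173·219 + 317·524 = 104
s_38 = 330·104 + 173·755 + 317·219 = 270
s_39 = 330·270 + 173·104 + 317·755 = 340
s_40 = 330·340 + 173·270 + 317·104 = 168
s_41 = 330·168 + 173·340 + 317·270 = 68
s_42 = 330·68 + 173·168 + 317·340 = 871
s_43 = 330·871 + 173·68 + 317·168 = 309
s_44 = 330·309 + 173·871 + 317·68 = 770
s_45 = 330·770 + 173·309 + 317·871 = 462
s_46 = 330·462 + 173·770 + 317·309 = 203
s_47 = 330·203 + 173·462 + 317·770 = 523
s_48 = 330·523 + 173·203 + 317·462 = 4
s_49 = 330·4 + 173·523 + 317·203 = 764
s_50 = 330·764 + 173·4 + 317·523 = 877
s_51 = 330·877 + 173·764 + 317·4 = 79
s_52 = 330·79 + 173·877 + 317·764 = 235
s_53 = 330·235 + 173·79 + 317·877 = 941
s_54 = 330·941 + 173·235 + 317·79 = 880
s_55 = 330·880 + 173·941 + 317·235 = 990
s_56 = 330·990 + 173·880 + 317·941 = 307
s_57 = 330·307 + 173·990 + 317·880 = 626
s_58 = 330·626 + 173·307 + 317·990 = 409
s_59 = 330·409 + 173·626 + 317·307 = 554
s_60 = 330·554 + 173·409 + 317·626 = 996
s_61 = 330·996 + 173·554 + 317·409 = 234
s_62 = 330·234 + 173·996 + 317·554 = 357
s_63 = 330·357 + 173·234 + 317·996 = 803
s_64 = 330·803 + 173·357 + 317·234 = 356
s_65 = 330·356 + 173·803 + 317·357 = 274
s_66 = 330·274 + 173·356 + 317·803 = 941
s_67 = 330·941 + 173·274 + 317·356 = 590
s_68 = 330·590 + 173·941 + 317·274 = 391
s_69 = 330·391 + 173·590 + 317·941 = 681
s_70 = 330·681 + 173·391 + 317·590 = 128
s_71 = 330·128 + 173·681 + 317·391 = 471
s_72 = 330·471 + 173·128 + 317·681 = 950
s_73 = 330·950 + 173·471 + 317·128 = 680
s_74 = 330·680 + 173·950 + 317·471 = 260
s_75 = 330·260 + 173·680 + 317·950 = 90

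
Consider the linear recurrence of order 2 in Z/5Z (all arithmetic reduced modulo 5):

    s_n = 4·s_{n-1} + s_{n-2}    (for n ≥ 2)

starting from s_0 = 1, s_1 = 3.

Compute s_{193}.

s_2 = 4·3 + 1·1 = 3
s_3 = 4·3 + 1·3 = 0
s_4 = 4·0 + 1·3 = 3
s_5 = 4·3 + 1·0 = 2
s_6 = 4·2 + 1·3 = 1
s_7 = 4·1 + 1·2 = 1
s_8 = 4·1 + 1·1 = 0
s_9 = 4·0 + 1·1 = 1
s_10 = 4·1 + 1·0 = 4
s_11 = 4·4 + 1·1 = 2
s_12 = 4·2 + 1·4 = 2
s_13 = 4·2 + 1·2 = 0
s_14 = 4·0 + 1·2 = 2
s_15 = 4·2 + 1·0 = 3
s_16 = 4·3 + 1·2 = 4
s_17 = 4·4 + 1·3 = 4
s_18 = 4·4 + 1·4 = 0
s_19 = 4·0 + 1·4 = 4
s_20 = 4·4 + 1·0 = 1
s_21 = 4·1 + 1·4 = 3
(s_20, s_21) = (1, 3) = (s_0, s_1), so the sequence has period 20.
193 ≡ 13 (mod 20), hence s_193 = s_13 = 0.

0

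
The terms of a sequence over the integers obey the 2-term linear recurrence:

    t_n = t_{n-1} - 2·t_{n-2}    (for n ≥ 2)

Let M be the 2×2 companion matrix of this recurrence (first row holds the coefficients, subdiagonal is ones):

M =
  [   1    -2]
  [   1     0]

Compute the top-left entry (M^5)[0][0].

5

(M^5)[0][0] is the top entry after applying M 5 times to the unit state (1, 0). Equivalently it is h_{6} for the auxiliary sequence (h_n) obeying the same recurrence with h_1 = 1 and h_i = 0 for 0 ≤ i < 1:
h_2 = 1·1 + -2·0 = 1
h_3 = 1·1 + -2·1 = -1
h_4 = 1·-1 + -2·1 = -3
h_5 = 1·-3 + -2·-1 = -1
h_6 = 1·-1 + -2·-3 = 5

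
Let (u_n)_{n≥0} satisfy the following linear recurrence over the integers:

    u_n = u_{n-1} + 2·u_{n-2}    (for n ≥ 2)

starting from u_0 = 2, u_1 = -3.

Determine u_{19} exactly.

u_2 = 1·-3 + 2·2 = 1
u_3 = 1·1 + 2·-3 = -5
u_4 = 1·-5 + 2·1 = -3
u_5 = 1·-3 + 2·-5 = -13
u_6 = 1·-13 + 2·-3 = -19
u_7 = 1·-19 + 2·-13 = -45
u_8 = 1·-45 + 2·-19 = -83
u_9 = 1·-83 + 2·-45 = -173
u_10 = 1·-173 + 2·-83 = -339
u_11 = 1·-339 + 2·-173 = -685
u_12 = 1·-685 + 2·-339 = -1363
u_13 = 1·-1363 + 2·-685 = -2733
u_14 = 1·-2733 + 2·-1363 = -5459
u_15 = 1·-5459 + 2·-2733 = -10925
u_16 = 1·-10925 + 2·-5459 = -21843
u_17 = 1·-21843 + 2·-10925 = -43693
u_18 = 1·-43693 + 2·-21843 = -87379
u_19 = 1·-87379 + 2·-43693 = -174765

-174765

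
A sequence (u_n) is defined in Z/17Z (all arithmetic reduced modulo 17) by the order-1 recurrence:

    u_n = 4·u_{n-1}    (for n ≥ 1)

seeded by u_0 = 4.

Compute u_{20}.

4

u_1 = 4·4 = 16
u_2 = 4·16 = 13
u_3 = 4·13 = 1
u_4 = 4·1 = 4
(u_4) = (4) = (u_0), so the sequence has period 4.
20 ≡ 0 (mod 4), hence u_20 = u_0 = 4.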